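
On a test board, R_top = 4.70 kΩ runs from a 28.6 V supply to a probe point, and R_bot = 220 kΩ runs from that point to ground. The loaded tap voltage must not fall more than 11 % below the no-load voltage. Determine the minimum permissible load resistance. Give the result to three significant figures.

R_L(min) ≈ 37.2 kΩ

Output resistance R_th = R_top‖R_bot = (4.70 × 220)/224.7 = 4.602 kΩ.
The fractional drop is R_th/(R_th + R_L); requiring this ≤ 0.110 gives R_L ≥ R_th(1/0.110 − 1) = 4.602 × 8.091 = 37.2 kΩ.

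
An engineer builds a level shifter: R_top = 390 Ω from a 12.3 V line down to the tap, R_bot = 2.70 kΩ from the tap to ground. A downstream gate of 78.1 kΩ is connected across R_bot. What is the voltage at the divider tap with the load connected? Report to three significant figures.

V_out ≈ 10.7 V

The load sits in parallel with R_bot: R_bot‖R_L = (2700 × 78100) / (2700 + 78100) = 2610 Ω.
V_out = 12.3 × 2610 / (390 + 2610) = 12.3 × 2610/3000 = 10.7 V.
(Unloaded it would have been 10.7 V.)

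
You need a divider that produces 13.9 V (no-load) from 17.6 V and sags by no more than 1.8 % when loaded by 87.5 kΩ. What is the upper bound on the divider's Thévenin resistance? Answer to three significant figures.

Loading drop = R_th/(R_th + R_L) ≤ 0.0180, so R_th ≤ R_L · ε/(1−ε) = 87.5 kΩ × 0.0180/0.9820 = 1.60 kΩ.

R_th ≤ 1.60 kΩ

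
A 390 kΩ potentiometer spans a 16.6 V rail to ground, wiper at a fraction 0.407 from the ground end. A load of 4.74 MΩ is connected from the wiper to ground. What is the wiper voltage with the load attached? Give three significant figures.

The wiper splits the pot into (1−α)R = 231.3 kΩ above and αR = 158.7 kΩ below.
Lower section ‖ load = 153.6 kΩ.
V_wiper = 16.6 × 153.6/(231.3 + 153.6) = 6.62 V.

V ≈ 6.62 V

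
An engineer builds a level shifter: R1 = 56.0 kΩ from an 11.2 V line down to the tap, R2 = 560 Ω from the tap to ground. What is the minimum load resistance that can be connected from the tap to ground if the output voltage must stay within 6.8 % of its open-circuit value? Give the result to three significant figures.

Output resistance R_th = R1‖R2 = (56000 × 560)/56560 = 554.5 Ω.
The fractional drop is R_th/(R_th + R_L); requiring this ≤ 0.0680 gives R_L ≥ R_th(1/0.0680 − 1) = 554.5 × 13.71 = 7.60 kΩ.

R_L(min) ≈ 7.60 kΩ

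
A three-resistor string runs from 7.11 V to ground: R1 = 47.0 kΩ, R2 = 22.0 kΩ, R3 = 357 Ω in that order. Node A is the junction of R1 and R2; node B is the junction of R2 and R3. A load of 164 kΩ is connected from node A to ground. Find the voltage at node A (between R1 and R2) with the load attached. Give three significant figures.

V ≈ 2.10 V

Below node A the series string R2+R3 = 22360 Ω sits in parallel with the 164000 Ω load: 19670 Ω.
V_A = 7.11 × 19670/(47000 + 19670) = 2.10 V.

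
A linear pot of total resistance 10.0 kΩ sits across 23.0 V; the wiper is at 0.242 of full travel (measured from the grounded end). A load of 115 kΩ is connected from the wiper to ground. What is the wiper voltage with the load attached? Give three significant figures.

V ≈ 5.48 V

The wiper splits the pot into (1−α)R = 7.580 kΩ above and αR = 2.420 kΩ below.
Lower section ‖ load = 2.370 kΩ.
V_wiper = 23.0 × 2.370/(7.580 + 2.370) = 5.48 V.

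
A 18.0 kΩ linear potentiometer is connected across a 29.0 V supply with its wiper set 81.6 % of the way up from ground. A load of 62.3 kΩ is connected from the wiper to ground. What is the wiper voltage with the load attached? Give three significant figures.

V ≈ 22.7 V

The wiper splits the pot into (1−α)R = 3.312 kΩ above and αR = 14.69 kΩ below.
Lower section ‖ load = 11.89 kΩ.
V_wiper = 29.0 × 11.89/(3.312 + 11.89) = 22.7 V.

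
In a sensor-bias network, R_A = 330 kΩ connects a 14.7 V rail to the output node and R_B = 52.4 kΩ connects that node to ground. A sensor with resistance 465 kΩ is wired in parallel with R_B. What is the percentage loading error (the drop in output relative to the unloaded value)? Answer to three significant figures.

8.86 %

Unloaded V = 14.7 × 52.4/382.4 = 2.0143 V.
Loaded: R_B‖R_L = 47.09 kΩ, giving V = 14.7 × 47.09/377.1 = 1.8358 V.
Drop = (2.0143 − 1.8358) / 2.0143 = 8.86 %.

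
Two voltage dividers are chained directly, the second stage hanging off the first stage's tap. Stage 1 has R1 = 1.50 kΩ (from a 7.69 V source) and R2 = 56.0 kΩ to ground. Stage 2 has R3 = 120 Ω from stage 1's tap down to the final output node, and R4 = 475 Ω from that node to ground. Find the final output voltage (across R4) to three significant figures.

V_out ≈ 1.73 V

Stage 2 presents R3+R4 = 595.0 Ω as a load on stage 1's tap.
Stage 1's lower leg becomes R2‖(R3+R4) = 588.7 Ω, so V_mid = 7.69 × 588.7/2089 = 2.168 V.
Stage 2 is itself unloaded: V_out = V_mid × R4/(R3+R4) = 2.168 × 475/595.0 = 1.73 V.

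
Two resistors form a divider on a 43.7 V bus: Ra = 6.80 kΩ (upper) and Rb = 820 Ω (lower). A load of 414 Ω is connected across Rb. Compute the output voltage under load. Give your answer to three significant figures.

The load sits in parallel with Rb: Rb‖R_L = (820 × 414) / (820 + 414) = 275.1 Ω.
V_out = 43.7 × 275.1 / (6800 + 275.1) = 43.7 × 275.1/7075 = 1.70 V.

V_out ≈ 1.70 V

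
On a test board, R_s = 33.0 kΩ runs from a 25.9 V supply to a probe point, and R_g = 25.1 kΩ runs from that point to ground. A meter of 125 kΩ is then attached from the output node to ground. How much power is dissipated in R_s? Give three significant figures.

P ≈ 7.62 mW

Total resistance from the source is R_s + (R_g‖R_L) = 53.90 kΩ, so I = 25.9/53.90 kΩ = 0.4805 mA.
P = I²·R_s = (0.4805 mA)² × 33.0 kΩ = 7.62 mW.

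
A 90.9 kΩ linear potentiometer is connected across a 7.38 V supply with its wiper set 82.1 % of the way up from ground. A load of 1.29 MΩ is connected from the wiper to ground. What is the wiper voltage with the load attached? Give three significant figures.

V ≈ 6.00 V

The wiper splits the pot into (1−α)R = 16.27 kΩ above and αR = 74.63 kΩ below.
Lower section ‖ load = 70.55 kΩ.
V_wiper = 7.38 × 70.55/(16.27 + 70.55) = 6.00 V.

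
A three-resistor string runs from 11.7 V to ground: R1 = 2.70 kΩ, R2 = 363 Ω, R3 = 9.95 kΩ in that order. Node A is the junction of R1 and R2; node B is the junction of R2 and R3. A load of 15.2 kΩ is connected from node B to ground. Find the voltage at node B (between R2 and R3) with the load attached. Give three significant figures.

V ≈ 7.75 V

At node B, R3 is in parallel with the load: R3‖R_L = 6014 Ω.
Below node A the resistance is R2 + (R3‖R_L) = 6377 Ω, so V_A = 11.7 × 6377/9077 = 8.220 V.
Then V_B = V_A × (R3‖R_L)/(R2 + R3‖R_L) = 8.220 × 6014/6377 = 7.75 V.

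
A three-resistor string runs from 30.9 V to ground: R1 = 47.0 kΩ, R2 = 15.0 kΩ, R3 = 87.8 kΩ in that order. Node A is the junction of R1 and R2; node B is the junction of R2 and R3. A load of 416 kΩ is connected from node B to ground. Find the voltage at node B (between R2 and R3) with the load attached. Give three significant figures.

At node B, R3 is in parallel with the load: R3‖R_L = 72.50 kΩ.
Below node A the resistance is R2 + (R3‖R_L) = 87.50 kΩ, so V_A = 30.9 × 87.50/134.5 = 20.10 V.
Then V_B = V_A × (R3‖R_L)/(R2 + R3‖R_L) = 20.10 × 72.50/87.50 = 16.7 V.

V ≈ 16.7 V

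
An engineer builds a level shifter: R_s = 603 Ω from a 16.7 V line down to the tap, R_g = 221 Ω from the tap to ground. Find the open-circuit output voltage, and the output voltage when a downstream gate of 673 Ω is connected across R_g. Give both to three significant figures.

Open-circuit: V = 16.7 × 221/(603 + 221) = 4.48 V.
With the load, R_g becomes R_g‖R_L = 166.4 Ω, so V = 16.7 × 166.4/769.4 = 3.61 V.

Unloaded: 4.48 V; loaded: 3.61 V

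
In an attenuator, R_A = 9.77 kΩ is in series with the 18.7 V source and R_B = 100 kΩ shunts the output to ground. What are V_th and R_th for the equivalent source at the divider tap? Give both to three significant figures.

V_th is the open-circuit tap voltage: 18.7 × 100/(9.77 + 100) = 17.0 V.
With the supply zeroed, R_A and R_B appear in parallel from the tap: R_th = R_A‖R_B = (9.77 × 100)/109.8 = 8.90 kΩ.

V_th = 17.0 V, R_th = 8.90 kΩ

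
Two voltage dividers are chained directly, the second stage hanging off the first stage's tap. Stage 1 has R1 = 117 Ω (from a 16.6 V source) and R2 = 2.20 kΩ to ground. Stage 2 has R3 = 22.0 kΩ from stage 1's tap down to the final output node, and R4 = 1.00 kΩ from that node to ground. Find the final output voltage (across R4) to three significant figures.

V_out ≈ 0.682 V

Stage 2 presents R3+R4 = 23000 Ω as a load on stage 1's tap.
Stage 1's lower leg becomes R2‖(R3+R4) = 2008 Ω, so V_mid = 16.6 × 2008/2125 = 15.69 V.
Stage 2 is itself unloaded: V_out = V_mid × R4/(R3+R4) = 15.69 × 1000/23000 = 0.682 V.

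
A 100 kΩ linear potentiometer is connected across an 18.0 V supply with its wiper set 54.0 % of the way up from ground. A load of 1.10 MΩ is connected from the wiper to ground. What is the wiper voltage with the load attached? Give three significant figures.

The wiper splits the pot into (1−α)R = 46.00 kΩ above and αR = 54.00 kΩ below.
Lower section ‖ load = 51.47 kΩ.
V_wiper = 18.0 × 51.47/(46.00 + 51.47) = 9.51 V.

V ≈ 9.51 V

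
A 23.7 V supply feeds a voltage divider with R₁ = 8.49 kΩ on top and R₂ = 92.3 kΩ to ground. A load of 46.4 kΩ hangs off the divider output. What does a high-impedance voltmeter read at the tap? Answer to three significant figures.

V_out ≈ 18.6 V

The load sits in parallel with R₂: R₂‖R_L = (92.3 × 46.4) / (92.3 + 46.4) = 30.88 kΩ.
V_out = 23.7 × 30.88 / (8.49 + 30.88) = 23.7 × 30.88/39.37 = 18.6 V.
(Unloaded it would have been 21.7 V.)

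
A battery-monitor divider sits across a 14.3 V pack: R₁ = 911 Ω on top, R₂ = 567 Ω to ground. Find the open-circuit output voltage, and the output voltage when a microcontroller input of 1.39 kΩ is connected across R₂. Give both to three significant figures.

Open-circuit: V = 14.3 × 567/(911 + 567) = 5.49 V.
With the load, R₂ becomes R₂‖R_L = 402.7 Ω, so V = 14.3 × 402.7/1314 = 4.38 V.

Unloaded: 5.49 V; loaded: 4.38 V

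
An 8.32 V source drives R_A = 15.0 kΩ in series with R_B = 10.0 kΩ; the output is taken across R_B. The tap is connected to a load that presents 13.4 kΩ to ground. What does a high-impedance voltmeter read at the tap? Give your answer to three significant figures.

V_out ≈ 2.30 V

The load sits in parallel with R_B: R_B‖R_L = (10.0 × 13.4) / (10.0 + 13.4) = 5.726 kΩ.
V_out = 8.32 × 5.726 / (15.0 + 5.726) = 8.32 × 5.726/20.73 = 2.30 V.
(Unloaded it would have been 3.33 V.)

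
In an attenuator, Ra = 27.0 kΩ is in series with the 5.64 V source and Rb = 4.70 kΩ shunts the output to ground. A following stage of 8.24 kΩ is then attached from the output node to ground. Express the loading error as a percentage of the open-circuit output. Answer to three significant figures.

The divider's output (Thévenin) resistance is Ra‖Rb = 4.003 kΩ.
Fractional drop under load = R_th/(R_th + R_L) = 4.003 / (4.003 + 8.24) = 0.3270.
So the output falls by 32.7 %.

32.7 %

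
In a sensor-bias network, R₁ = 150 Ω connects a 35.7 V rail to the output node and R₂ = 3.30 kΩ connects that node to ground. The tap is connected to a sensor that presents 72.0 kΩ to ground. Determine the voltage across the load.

The load sits in parallel with R₂: R₂‖R_L = (3300 × 72000) / (3300 + 72000) = 3155 Ω.
V_out = 35.7 × 3155 / (150 + 3155) = 35.7 × 3155/3305 = 34.1 V.
(Unloaded it would have been 34.1 V.)

V_out ≈ 34.1 V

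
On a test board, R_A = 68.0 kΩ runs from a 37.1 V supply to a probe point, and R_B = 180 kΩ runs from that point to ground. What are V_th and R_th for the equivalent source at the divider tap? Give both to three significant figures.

V_th is the open-circuit tap voltage: 37.1 × 180/(68.0 + 180) = 26.9 V.
With the supply zeroed, R_A and R_B appear in parallel from the tap: R_th = R_A‖R_B = (68.0 × 180)/248.0 = 49.4 kΩ.

V_th = 26.9 V, R_th = 49.4 kΩ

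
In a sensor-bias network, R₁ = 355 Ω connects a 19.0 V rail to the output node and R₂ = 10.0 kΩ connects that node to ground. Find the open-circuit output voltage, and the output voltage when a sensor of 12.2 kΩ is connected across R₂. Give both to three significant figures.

Unloaded: 18.3 V; loaded: 17.8 V

Open-circuit: V = 19.0 × 10000/(355 + 10000) = 18.3 V.
With the load, R₂ becomes R₂‖R_L = 5495 Ω, so V = 19.0 × 5495/5850 = 17.8 V.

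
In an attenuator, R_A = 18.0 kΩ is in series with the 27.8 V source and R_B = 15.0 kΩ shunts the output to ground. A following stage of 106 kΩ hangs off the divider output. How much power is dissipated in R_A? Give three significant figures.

P ≈ 14.3 mW

Total resistance from the source is R_A + (R_B‖R_L) = 31.14 kΩ, so I = 27.8/31.14 kΩ = 0.8927 mA.
P = I²·R_A = (0.8927 mA)² × 18.0 kΩ = 14.3 mW.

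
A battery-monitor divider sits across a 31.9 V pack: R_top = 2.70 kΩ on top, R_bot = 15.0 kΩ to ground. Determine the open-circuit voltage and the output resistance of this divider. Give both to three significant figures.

V_th is the open-circuit tap voltage: 31.9 × 15.0/(2.70 + 15.0) = 27.0 V.
With the supply zeroed, R_top and R_bot appear in parallel from the tap: R_th = R_top‖R_bot = (2.70 × 15.0)/17.70 = 2.29 kΩ.

V_th = 27.0 V, R_th = 2.29 kΩ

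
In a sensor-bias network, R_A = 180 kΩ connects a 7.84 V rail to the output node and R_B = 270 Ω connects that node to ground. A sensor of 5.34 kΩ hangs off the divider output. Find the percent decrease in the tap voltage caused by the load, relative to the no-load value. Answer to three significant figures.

4.81 %

The divider's output (Thévenin) resistance is R_A‖R_B = 269.6 Ω.
Fractional drop under load = R_th/(R_th + R_L) = 269.6 / (269.6 + 5340) = 0.04806.
So the output falls by 4.81 %.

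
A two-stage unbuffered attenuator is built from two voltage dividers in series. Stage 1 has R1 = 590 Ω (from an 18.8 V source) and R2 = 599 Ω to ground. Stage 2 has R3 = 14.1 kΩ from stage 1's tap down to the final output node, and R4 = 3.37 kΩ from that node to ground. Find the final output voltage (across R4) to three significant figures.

Stage 2 presents R3+R4 = 17470 Ω as a load on stage 1's tap.
Stage 1's lower leg becomes R2‖(R3+R4) = 579.1 Ω, so V_mid = 18.8 × 579.1/1169 = 9.313 V.
Stage 2 is itself unloaded: V_out = V_mid × R4/(R3+R4) = 9.313 × 3370/17470 = 1.80 V.

V_out ≈ 1.80 V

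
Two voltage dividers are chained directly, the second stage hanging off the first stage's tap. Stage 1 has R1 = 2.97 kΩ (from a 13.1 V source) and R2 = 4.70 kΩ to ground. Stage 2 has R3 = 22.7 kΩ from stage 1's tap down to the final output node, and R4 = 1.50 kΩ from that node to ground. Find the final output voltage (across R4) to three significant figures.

Stage 2 presents R3+R4 = 24.20 kΩ as a load on stage 1's tap.
Stage 1's lower leg becomes R2‖(R3+R4) = 3.936 kΩ, so V_mid = 13.1 × 3.936/6.906 = 7.466 V.
Stage 2 is itself unloaded: V_out = V_mid × R4/(R3+R4) = 7.466 × 1.50/24.20 = 0.463 V.

V_out ≈ 0.463 V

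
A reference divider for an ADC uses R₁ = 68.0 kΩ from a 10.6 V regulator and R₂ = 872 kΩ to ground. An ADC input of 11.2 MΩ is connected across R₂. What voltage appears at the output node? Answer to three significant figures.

The load sits in parallel with R₂: R₂‖R_L = (872 × 11200) / (872 + 11200) = 809.0 kΩ.
V_out = 10.6 × 809.0 / (68.0 + 809.0) = 10.6 × 809.0/877.0 = 9.78 V.

V_out ≈ 9.78 V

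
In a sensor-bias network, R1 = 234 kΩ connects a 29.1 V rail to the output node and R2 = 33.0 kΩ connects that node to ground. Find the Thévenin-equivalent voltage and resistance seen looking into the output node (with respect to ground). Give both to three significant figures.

V_th is the open-circuit tap voltage: 29.1 × 33.0/(234 + 33.0) = 3.60 V.
With the supply zeroed, R1 and R2 appear in parallel from the tap: R_th = R1‖R2 = (234 × 33.0)/267.0 = 28.9 kΩ.

V_th = 3.60 V, R_th = 28.9 kΩ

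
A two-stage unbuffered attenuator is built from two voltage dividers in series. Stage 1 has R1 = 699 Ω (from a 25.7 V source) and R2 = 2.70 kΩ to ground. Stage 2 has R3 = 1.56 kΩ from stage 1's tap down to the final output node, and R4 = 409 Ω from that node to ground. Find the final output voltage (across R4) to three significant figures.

V_out ≈ 3.31 V

Stage 2 presents R3+R4 = 1969 Ω as a load on stage 1's tap.
Stage 1's lower leg becomes R2‖(R3+R4) = 1139 Ω, so V_mid = 25.7 × 1139/1838 = 15.92 V.
Stage 2 is itself unloaded: V_out = V_mid × R4/(R3+R4) = 15.92 × 409/1969 = 3.31 V.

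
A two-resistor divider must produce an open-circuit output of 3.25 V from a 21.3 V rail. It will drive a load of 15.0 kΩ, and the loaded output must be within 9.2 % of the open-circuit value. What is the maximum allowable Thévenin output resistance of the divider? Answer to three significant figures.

R_th ≤ 1.52 kΩ

Loading drop = R_th/(R_th + R_L) ≤ 0.0920, so R_th ≤ R_L · ε/(1−ε) = 15.0 kΩ × 0.0920/0.9080 = 1.52 kΩ.
(Any R1, R2 with R2/(R1+R2) = 0.153 and R1‖R2 ≤ 1.52 kΩ will meet the spec.)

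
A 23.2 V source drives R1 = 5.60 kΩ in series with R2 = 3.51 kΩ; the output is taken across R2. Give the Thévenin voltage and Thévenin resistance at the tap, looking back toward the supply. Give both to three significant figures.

V_th is the open-circuit tap voltage: 23.2 × 3.51/(5.60 + 3.51) = 8.94 V.
With the supply zeroed, R1 and R2 appear in parallel from the tap: R_th = R1‖R2 = (5.60 × 3.51)/9.110 = 2.16 kΩ.

V_th = 8.94 V, R_th = 2.16 kΩ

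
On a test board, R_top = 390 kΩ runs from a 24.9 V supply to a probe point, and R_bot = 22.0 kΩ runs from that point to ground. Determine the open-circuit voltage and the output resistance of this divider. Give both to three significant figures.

V_th = 1.33 V, R_th = 20.8 kΩ

V_th is the open-circuit tap voltage: 24.9 × 22.0/(390 + 22.0) = 1.33 V.
With the supply zeroed, R_top and R_bot appear in parallel from the tap: R_th = R_top‖R_bot = (390 × 22.0)/412.0 = 20.8 kΩ.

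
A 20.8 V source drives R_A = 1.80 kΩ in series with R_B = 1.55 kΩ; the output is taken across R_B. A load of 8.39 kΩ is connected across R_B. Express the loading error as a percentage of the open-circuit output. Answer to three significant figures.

Unloaded V = 20.8 × 1.55/3.350 = 9.6239 V.
Loaded: R_B‖R_L = 1.308 kΩ, giving V = 20.8 × 1.308/3.108 = 8.7548 V.
Drop = (9.6239 − 8.7548) / 9.6239 = 9.03 %.

9.03 %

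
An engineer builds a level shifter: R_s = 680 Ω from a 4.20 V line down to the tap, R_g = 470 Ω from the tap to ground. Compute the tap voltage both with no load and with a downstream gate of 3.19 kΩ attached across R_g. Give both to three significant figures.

Open-circuit: V = 4.20 × 470/(680 + 470) = 1.72 V.
With the load, R_g becomes R_g‖R_L = 409.6 Ω, so V = 4.20 × 409.6/1090 = 1.58 V.

Unloaded: 1.72 V; loaded: 1.58 V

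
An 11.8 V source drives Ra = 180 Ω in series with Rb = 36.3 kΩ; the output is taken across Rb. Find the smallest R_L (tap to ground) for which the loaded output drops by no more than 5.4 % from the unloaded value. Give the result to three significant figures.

Output resistance R_th = Ra‖Rb = (180 × 36300)/36480 = 179.1 Ω.
The fractional drop is R_th/(R_th + R_L); requiring this ≤ 0.0540 gives R_L ≥ R_th(1/0.0540 − 1) = 179.1 × 17.52 = 3.14 kΩ.

R_L(min) ≈ 3.14 kΩ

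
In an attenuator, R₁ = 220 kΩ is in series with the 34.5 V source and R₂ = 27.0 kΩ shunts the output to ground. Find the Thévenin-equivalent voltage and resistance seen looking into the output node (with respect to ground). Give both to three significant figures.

V_th = 3.77 V, R_th = 24.0 kΩ

V_th is the open-circuit tap voltage: 34.5 × 27.0/(220 + 27.0) = 3.77 V.
With the supply zeroed, R₁ and R₂ appear in parallel from the tap: R_th = R₁‖R₂ = (220 × 27.0)/247.0 = 24.0 kΩ.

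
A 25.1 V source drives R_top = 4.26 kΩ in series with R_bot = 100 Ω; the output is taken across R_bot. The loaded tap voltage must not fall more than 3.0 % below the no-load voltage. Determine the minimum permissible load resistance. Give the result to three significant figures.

Output resistance R_th = R_top‖R_bot = (4260 × 100)/4360 = 97.71 Ω.
The fractional drop is R_th/(R_th + R_L); requiring this ≤ 0.0300 gives R_L ≥ R_th(1/0.0300 − 1) = 97.71 × 32.33 = 3.16 kΩ.

R_L(min) ≈ 3.16 kΩ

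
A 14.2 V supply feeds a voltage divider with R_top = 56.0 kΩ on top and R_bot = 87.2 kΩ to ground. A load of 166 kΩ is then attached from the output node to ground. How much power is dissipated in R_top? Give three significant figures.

P ≈ 0.882 mW

Total resistance from the source is R_top + (R_bot‖R_L) = 113.2 kΩ, so I = 14.2/113.2 kΩ = 0.1255 mA.
P = I²·R_top = (0.1255 mA)² × 56.0 kΩ = 0.882 mW.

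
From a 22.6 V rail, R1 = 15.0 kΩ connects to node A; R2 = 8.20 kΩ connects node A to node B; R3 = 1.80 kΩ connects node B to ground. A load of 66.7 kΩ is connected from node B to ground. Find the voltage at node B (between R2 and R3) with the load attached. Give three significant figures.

At node B, R3 is in parallel with the load: R3‖R_L = 1.753 kΩ.
Below node A the resistance is R2 + (R3‖R_L) = 9.953 kΩ, so V_A = 22.6 × 9.953/24.95 = 9.014 V.
Then V_B = V_A × (R3‖R_L)/(R2 + R3‖R_L) = 9.014 × 1.753/9.953 = 1.59 V.

V ≈ 1.59 V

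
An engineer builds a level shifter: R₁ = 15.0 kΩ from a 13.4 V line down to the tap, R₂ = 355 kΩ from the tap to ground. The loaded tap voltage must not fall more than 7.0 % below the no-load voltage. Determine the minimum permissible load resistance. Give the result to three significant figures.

Output resistance R_th = R₁‖R₂ = (15.0 × 355)/370.0 = 14.39 kΩ.
The fractional drop is R_th/(R_th + R_L); requiring this ≤ 0.0700 gives R_L ≥ R_th(1/0.0700 − 1) = 14.39 × 13.29 = 191 kΩ.

R_L(min) ≈ 191 kΩ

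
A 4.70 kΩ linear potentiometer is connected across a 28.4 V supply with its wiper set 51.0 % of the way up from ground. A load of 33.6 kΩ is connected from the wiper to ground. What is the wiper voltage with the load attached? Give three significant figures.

V ≈ 14.0 V

The wiper splits the pot into (1−α)R = 2.303 kΩ above and αR = 2.397 kΩ below.
Lower section ‖ load = 2.237 kΩ.
V_wiper = 28.4 × 2.237/(2.303 + 2.237) = 14.0 V.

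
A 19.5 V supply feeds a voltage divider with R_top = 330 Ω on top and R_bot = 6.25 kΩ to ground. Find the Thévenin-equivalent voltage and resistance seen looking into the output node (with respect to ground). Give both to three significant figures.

V_th = 18.5 V, R_th = 313 Ω

V_th is the open-circuit tap voltage: 19.5 × 6250/(330 + 6250) = 18.5 V.
With the supply zeroed, R_top and R_bot appear in parallel from the tap: R_th = R_top‖R_bot = (330 × 6250)/6580 = 313 Ω.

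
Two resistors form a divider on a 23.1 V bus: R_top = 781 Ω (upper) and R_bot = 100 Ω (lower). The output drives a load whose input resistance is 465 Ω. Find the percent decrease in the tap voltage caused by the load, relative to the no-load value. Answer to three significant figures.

16.0 %

Unloaded V = 23.1 × 100/881.0 = 2.622 V.
Loaded: R_bot‖R_L = 82.30 Ω, giving V = 23.1 × 82.30/863.3 = 2.202 V.
Drop = (2.622 − 2.202) / 2.622 = 16.0 %.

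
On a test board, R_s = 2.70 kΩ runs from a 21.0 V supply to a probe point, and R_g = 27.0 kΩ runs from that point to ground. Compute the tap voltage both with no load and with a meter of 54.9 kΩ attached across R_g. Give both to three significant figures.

Unloaded: 19.1 V; loaded: 18.3 V

Open-circuit: V = 21.0 × 27.0/(2.70 + 27.0) = 19.1 V.
With the load, R_g becomes R_g‖R_L = 18.10 kΩ, so V = 21.0 × 18.10/20.80 = 18.3 V.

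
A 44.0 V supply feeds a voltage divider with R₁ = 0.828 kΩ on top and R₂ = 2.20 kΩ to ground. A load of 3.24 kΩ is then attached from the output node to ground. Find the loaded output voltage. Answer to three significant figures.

The load sits in parallel with R₂: R₂‖R_L = (2200 × 3240) / (2200 + 3240) = 1310 Ω.
V_out = 44.0 × 1310 / (828 + 1310) = 44.0 × 1310/2138 = 27.0 V.

V_out ≈ 27.0 V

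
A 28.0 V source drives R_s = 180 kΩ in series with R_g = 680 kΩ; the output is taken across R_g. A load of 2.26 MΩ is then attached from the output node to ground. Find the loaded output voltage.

V_out ≈ 20.8 V

The load sits in parallel with R_g: R_g‖R_L = (680 × 2260) / (680 + 2260) = 522.7 kΩ.
V_out = 28.0 × 522.7 / (180 + 522.7) = 28.0 × 522.7/702.7 = 20.8 V.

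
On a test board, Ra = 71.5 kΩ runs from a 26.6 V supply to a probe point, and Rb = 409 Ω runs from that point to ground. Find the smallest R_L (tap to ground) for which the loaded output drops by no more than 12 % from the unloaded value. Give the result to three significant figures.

R_L(min) ≈ 2.98 kΩ

Output resistance R_th = Ra‖Rb = (71500 × 409)/71910 = 406.7 Ω.
The fractional drop is R_th/(R_th + R_L); requiring this ≤ 0.120 gives R_L ≥ R_th(1/0.120 − 1) = 406.7 × 7.333 = 2.98 kΩ.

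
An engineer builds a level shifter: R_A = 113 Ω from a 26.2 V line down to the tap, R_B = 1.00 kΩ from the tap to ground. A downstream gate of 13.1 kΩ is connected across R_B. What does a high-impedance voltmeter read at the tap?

V_out ≈ 23.4 V

The load sits in parallel with R_B: R_B‖R_L = (1000 × 13100) / (1000 + 13100) = 929.1 Ω.
V_out = 26.2 × 929.1 / (113 + 929.1) = 26.2 × 929.1/1042 = 23.4 V.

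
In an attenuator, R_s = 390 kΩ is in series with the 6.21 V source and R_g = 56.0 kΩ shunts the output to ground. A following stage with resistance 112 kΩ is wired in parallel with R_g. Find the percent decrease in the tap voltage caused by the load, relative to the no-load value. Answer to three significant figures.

The divider's output (Thévenin) resistance is R_s‖R_g = 48.97 kΩ.
Fractional drop under load = R_th/(R_th + R_L) = 48.97 / (48.97 + 112) = 0.3042.
So the output falls by 30.4 %.

30.4 %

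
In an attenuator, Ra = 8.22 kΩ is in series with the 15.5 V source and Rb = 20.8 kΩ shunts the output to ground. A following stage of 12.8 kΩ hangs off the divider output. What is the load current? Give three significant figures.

I_L ≈ 0.594 mA

Rb‖R_L = 7.924 kΩ; V_out = 15.5 × 7.924/16.14 = 7.608 V.
I_L = V_out / R_L = 7.608 / 12.8 kΩ = 0.594 mA.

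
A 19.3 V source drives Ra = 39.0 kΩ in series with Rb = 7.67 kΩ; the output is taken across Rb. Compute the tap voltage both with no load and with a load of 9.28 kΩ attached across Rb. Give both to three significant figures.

Unloaded: 3.17 V; loaded: 1.88 V

Open-circuit: V = 19.3 × 7.67/(39.0 + 7.67) = 3.17 V.
With the load, Rb becomes Rb‖R_L = 4.199 kΩ, so V = 19.3 × 4.199/43.20 = 1.88 V.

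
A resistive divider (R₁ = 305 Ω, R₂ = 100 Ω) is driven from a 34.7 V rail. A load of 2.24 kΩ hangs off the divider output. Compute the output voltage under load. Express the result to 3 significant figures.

V_out ≈ 8.29 V

The load sits in parallel with R₂: R₂‖R_L = (100 × 2240) / (100 + 2240) = 95.73 Ω.
V_out = 34.7 × 95.73 / (305 + 95.73) = 34.7 × 95.73/400.7 = 8.29 V.
(Unloaded it would have been 8.57 V.)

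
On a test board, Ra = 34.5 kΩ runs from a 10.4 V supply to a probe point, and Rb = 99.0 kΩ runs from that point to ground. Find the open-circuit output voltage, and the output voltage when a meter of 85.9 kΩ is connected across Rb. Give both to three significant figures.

Open-circuit: V = 10.4 × 99.0/(34.5 + 99.0) = 7.71 V.
With the load, Rb becomes Rb‖R_L = 45.99 kΩ, so V = 10.4 × 45.99/80.49 = 5.94 V.

Unloaded: 7.71 V; loaded: 5.94 V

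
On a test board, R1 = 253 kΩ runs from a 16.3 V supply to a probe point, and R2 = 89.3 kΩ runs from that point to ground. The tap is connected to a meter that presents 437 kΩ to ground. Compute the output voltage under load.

V_out ≈ 3.69 V

The load sits in parallel with R2: R2‖R_L = (89.3 × 437) / (89.3 + 437) = 74.15 kΩ.
V_out = 16.3 × 74.15 / (253 + 74.15) = 16.3 × 74.15/327.1 = 3.69 V.
(Unloaded it would have been 4.25 V.)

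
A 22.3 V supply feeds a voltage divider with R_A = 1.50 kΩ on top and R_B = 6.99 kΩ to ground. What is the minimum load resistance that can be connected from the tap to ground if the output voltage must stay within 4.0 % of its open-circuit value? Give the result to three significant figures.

R_L(min) ≈ 29.6 kΩ

Output resistance R_th = R_A‖R_B = (1.50 × 6.99)/8.490 = 1.235 kΩ.
The fractional drop is R_th/(R_th + R_L); requiring this ≤ 0.0400 gives R_L ≥ R_th(1/0.0400 − 1) = 1.235 × 24.00 = 29.6 kΩ.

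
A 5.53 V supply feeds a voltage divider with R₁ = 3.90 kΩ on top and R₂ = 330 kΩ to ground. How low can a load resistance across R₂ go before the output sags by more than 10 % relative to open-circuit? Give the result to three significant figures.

R_L(min) ≈ 34.7 kΩ

Output resistance R_th = R₁‖R₂ = (3.90 × 330)/333.9 = 3.854 kΩ.
The fractional drop is R_th/(R_th + R_L); requiring this ≤ 0.100 gives R_L ≥ R_th(1/0.100 − 1) = 3.854 × 9.000 = 34.7 kΩ.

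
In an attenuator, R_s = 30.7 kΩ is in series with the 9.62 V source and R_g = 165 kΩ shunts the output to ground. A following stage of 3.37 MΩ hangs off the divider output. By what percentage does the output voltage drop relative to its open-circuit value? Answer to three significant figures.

The divider's output (Thévenin) resistance is R_s‖R_g = 25.88 kΩ.
Fractional drop under load = R_th/(R_th + R_L) = 25.88 / (25.88 + 3370) = 0.007622.
So the output falls by 0.762 %.

0.762 %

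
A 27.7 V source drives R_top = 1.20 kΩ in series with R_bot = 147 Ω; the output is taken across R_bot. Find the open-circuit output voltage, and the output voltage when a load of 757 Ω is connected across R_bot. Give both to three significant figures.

Unloaded: 3.02 V; loaded: 2.58 V

Open-circuit: V = 27.7 × 147/(1200 + 147) = 3.02 V.
With the load, R_bot becomes R_bot‖R_L = 123.1 Ω, so V = 27.7 × 123.1/1323 = 2.58 V.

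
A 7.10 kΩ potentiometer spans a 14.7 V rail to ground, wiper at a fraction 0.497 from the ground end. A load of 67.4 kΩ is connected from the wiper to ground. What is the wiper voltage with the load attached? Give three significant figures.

The wiper splits the pot into (1−α)R = 3.571 kΩ above and αR = 3.529 kΩ below.
Lower section ‖ load = 3.353 kΩ.
V_wiper = 14.7 × 3.353/(3.571 + 3.353) = 7.12 V.

V ≈ 7.12 V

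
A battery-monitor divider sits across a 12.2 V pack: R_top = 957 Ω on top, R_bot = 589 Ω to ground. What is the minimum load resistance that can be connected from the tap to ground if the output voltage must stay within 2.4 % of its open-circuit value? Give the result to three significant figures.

Output resistance R_th = R_top‖R_bot = (957 × 589)/1546 = 364.6 Ω.
The fractional drop is R_th/(R_th + R_L); requiring this ≤ 0.0240 gives R_L ≥ R_th(1/0.0240 − 1) = 364.6 × 40.67 = 14.8 kΩ.

R_L(min) ≈ 14.8 kΩ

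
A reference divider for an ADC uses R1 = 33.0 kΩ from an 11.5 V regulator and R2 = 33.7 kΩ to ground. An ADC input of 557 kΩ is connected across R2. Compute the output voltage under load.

The load sits in parallel with R2: R2‖R_L = (33.7 × 557) / (33.7 + 557) = 31.78 kΩ.
V_out = 11.5 × 31.78 / (33.0 + 31.78) = 11.5 × 31.78/64.78 = 5.64 V.

V_out ≈ 5.64 V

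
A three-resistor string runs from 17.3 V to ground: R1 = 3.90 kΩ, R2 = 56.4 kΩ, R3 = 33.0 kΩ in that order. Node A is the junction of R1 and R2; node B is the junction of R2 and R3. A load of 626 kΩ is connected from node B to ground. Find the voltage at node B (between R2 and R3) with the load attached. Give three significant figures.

At node B, R3 is in parallel with the load: R3‖R_L = 31.35 kΩ.
Below node A the resistance is R2 + (R3‖R_L) = 87.75 kΩ, so V_A = 17.3 × 87.75/91.65 = 16.56 V.
Then V_B = V_A × (R3‖R_L)/(R2 + R3‖R_L) = 16.56 × 31.35/87.75 = 5.92 V.

V ≈ 5.92 V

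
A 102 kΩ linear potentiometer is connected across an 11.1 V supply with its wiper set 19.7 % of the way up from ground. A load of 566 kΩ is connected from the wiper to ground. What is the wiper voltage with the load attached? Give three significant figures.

The wiper splits the pot into (1−α)R = 81.91 kΩ above and αR = 20.09 kΩ below.
Lower section ‖ load = 19.41 kΩ.
V_wiper = 11.1 × 19.41/(81.91 + 19.41) = 2.13 V.

V ≈ 2.13 V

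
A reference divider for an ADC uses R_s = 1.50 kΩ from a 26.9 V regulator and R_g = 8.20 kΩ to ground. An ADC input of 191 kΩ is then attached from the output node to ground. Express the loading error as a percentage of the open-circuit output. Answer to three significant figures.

The divider's output (Thévenin) resistance is R_s‖R_g = 1.268 kΩ.
Fractional drop under load = R_th/(R_th + R_L) = 1.268 / (1.268 + 191) = 0.006595.
So the output falls by 0.660 %.

0.660 %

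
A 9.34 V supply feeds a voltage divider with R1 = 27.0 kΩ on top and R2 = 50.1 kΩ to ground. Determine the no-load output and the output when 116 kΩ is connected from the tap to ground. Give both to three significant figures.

Open-circuit: V = 9.34 × 50.1/(27.0 + 50.1) = 6.07 V.
With the load, R2 becomes R2‖R_L = 34.99 kΩ, so V = 9.34 × 34.99/61.99 = 5.27 V.

Unloaded: 6.07 V; loaded: 5.27 V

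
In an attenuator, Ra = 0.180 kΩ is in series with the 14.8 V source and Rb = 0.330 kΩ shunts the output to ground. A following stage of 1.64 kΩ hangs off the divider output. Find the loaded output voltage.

V_out ≈ 8.94 V

The load sits in parallel with Rb: Rb‖R_L = (330 × 1640) / (330 + 1640) = 274.7 Ω.
V_out = 14.8 × 274.7 / (180 + 274.7) = 14.8 × 274.7/454.7 = 8.94 V.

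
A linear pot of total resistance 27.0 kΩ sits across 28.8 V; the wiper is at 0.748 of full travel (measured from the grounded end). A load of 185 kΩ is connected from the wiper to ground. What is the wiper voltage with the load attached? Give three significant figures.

The wiper splits the pot into (1−α)R = 6.804 kΩ above and αR = 20.20 kΩ below.
Lower section ‖ load = 18.21 kΩ.
V_wiper = 28.8 × 18.21/(6.804 + 18.21) = 21.0 V.

V ≈ 21.0 V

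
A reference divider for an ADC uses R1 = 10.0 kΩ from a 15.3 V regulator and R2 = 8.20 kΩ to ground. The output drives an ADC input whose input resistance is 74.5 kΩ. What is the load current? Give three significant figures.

I_L ≈ 0.0873 mA

R2‖R_L = 7.387 kΩ; V_out = 15.3 × 7.387/17.39 = 6.500 V.
I_L = V_out / R_L = 6.500 / 74.5 kΩ = 0.0873 mA.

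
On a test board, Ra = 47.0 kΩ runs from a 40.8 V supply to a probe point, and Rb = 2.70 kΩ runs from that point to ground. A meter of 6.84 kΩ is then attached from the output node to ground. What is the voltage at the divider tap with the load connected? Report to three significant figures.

The load sits in parallel with Rb: Rb‖R_L = (2.70 × 6.84) / (2.70 + 6.84) = 1.936 kΩ.
V_out = 40.8 × 1.936 / (47.0 + 1.936) = 40.8 × 1.936/48.94 = 1.61 V.
(Unloaded it would have been 2.22 V.)

V_out ≈ 1.61 V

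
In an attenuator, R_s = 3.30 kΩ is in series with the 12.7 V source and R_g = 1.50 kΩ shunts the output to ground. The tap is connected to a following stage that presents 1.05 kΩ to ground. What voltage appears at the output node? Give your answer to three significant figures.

V_out ≈ 2.00 V

The load sits in parallel with R_g: R_g‖R_L = (1.50 × 1.05) / (1.50 + 1.05) = 0.6176 kΩ.
V_out = 12.7 × 0.6176 / (3.30 + 0.6176) = 12.7 × 0.6176/3.918 = 2.00 V.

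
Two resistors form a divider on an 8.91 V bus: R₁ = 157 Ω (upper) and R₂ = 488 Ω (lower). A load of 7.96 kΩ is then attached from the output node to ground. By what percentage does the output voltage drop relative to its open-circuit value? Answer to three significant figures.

The divider's output (Thévenin) resistance is R₁‖R₂ = 118.8 Ω.
Fractional drop under load = R_th/(R_th + R_L) = 118.8 / (118.8 + 7960) = 0.01470.
So the output falls by 1.47 %.

1.47 %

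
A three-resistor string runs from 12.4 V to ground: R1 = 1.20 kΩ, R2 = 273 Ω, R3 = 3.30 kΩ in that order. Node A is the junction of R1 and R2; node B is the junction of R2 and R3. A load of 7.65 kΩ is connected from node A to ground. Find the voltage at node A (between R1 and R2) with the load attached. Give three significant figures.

V ≈ 8.31 V

Below node A the series string R2+R3 = 3573 Ω sits in parallel with the 7650 Ω load: 2435 Ω.
V_A = 12.4 × 2435/(1200 + 2435) = 8.31 V.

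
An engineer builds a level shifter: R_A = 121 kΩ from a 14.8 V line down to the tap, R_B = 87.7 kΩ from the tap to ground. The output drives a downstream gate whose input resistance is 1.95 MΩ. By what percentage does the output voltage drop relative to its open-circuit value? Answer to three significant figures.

The divider's output (Thévenin) resistance is R_A‖R_B = 50.85 kΩ.
Fractional drop under load = R_th/(R_th + R_L) = 50.85 / (50.85 + 1950) = 0.02541.
So the output falls by 2.54 %.

2.54 %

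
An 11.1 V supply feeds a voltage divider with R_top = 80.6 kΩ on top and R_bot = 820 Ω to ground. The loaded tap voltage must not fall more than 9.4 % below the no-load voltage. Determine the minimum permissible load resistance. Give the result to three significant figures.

Output resistance R_th = R_top‖R_bot = (80600 × 820)/81420 = 811.7 Ω.
The fractional drop is R_th/(R_th + R_L); requiring this ≤ 0.0940 gives R_L ≥ R_th(1/0.0940 − 1) = 811.7 × 9.638 = 7.82 kΩ.

R_L(min) ≈ 7.82 kΩ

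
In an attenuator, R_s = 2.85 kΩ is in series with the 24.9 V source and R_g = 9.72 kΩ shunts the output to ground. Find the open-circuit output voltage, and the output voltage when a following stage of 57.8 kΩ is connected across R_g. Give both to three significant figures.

Open-circuit: V = 24.9 × 9.72/(2.85 + 9.72) = 19.3 V.
With the load, R_g becomes R_g‖R_L = 8.321 kΩ, so V = 24.9 × 8.321/11.17 = 18.5 V.

Unloaded: 19.3 V; loaded: 18.5 V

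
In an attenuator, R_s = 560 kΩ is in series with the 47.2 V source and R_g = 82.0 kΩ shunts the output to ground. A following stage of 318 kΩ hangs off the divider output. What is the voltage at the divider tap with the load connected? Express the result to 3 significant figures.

V_out ≈ 4.92 V

The load sits in parallel with R_g: R_g‖R_L = (82.0 × 318) / (82.0 + 318) = 65.19 kΩ.
V_out = 47.2 × 65.19 / (560 + 65.19) = 47.2 × 65.19/625.2 = 4.92 V.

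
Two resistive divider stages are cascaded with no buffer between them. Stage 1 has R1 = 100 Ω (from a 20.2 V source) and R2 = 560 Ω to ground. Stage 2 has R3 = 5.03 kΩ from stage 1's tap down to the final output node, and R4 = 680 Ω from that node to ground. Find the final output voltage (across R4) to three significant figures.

Stage 2 presents R3+R4 = 5710 Ω as a load on stage 1's tap.
Stage 1's lower leg becomes R2‖(R3+R4) = 510.0 Ω, so V_mid = 20.2 × 510.0/610.0 = 16.89 V.
Stage 2 is itself unloaded: V_out = V_mid × R4/(R3+R4) = 16.89 × 680/5710 = 2.01 V.

V_out ≈ 2.01 V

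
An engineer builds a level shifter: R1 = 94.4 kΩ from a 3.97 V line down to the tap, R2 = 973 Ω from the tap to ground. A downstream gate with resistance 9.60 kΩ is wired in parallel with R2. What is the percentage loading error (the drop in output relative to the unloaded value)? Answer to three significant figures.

The divider's output (Thévenin) resistance is R1‖R2 = 963.1 Ω.
Fractional drop under load = R_th/(R_th + R_L) = 963.1 / (963.1 + 9600) = 0.09117.
So the output falls by 9.12 %.

9.12 %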